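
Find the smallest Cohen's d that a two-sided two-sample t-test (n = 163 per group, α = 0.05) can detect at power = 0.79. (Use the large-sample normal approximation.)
d ≈ 0.31

Minimum detectable effect (two-sample t-test, normal approximation):
d = (z_{α/2} + z_β) / √(n/2)
d = (1.960 + 0.806) / √(163/2)
d = 2.766 / 9.028
d ≈ 0.31

By Cohen's convention (0.2 small / 0.5 medium / 0.8 large): small effect.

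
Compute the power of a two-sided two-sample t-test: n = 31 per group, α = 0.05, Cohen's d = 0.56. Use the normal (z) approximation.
Power ≈ 0.60

Power calculation (two-sample t-test, normal approximation):
z_β = d · √(n/2) - z_{α/2}
z_β = 0.56 · √(31/2) - 1.960
z_β = 0.56 · 3.937 - 1.960
z_β = 0.245

Power = Φ(z_β) = Φ(0.245) ≈ 0.597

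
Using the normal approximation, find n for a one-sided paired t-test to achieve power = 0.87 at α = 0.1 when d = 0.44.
n = 30 pairs

Sample size formula (paired t-test, normal approximation):
n = ((z_α + z_β) / d)²

z_α = 1.282 (for α = 0.1, one-sided)
z_β = 1.126 (for power = 0.87)
d = 0.44

n = ((1.282 + 1.126) / 0.44)²
n = (5.473)²
n ≈ 29.95
Round up to the next whole number: n = 30 pairs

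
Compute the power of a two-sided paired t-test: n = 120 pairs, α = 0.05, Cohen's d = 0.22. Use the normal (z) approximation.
Power ≈ 0.67

Power calculation (paired t-test, normal approximation):
z_β = d · √n - z_{α/2}
z_β = 0.22 · √120 - 1.960
z_β = 0.22 · 10.954 - 1.960
z_β = 0.450

Power = Φ(z_β) = Φ(0.450) ≈ 0.674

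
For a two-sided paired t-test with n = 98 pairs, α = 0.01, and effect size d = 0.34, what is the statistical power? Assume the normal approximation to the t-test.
Power ≈ 0.79

Power calculation (paired t-test, normal approximation):
z_β = d · √n - z_{α/2}
z_β = 0.34 · √98 - 2.576
z_β = 0.34 · 9.899 - 2.576
z_β = 0.790

Power = Φ(z_β) = Φ(0.790) ≈ 0.785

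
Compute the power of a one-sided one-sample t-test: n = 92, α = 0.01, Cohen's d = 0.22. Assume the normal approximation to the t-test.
Power ≈ 0.41

Power calculation (one-sample t-test, normal approximation):
z_β = d · √n - z_α
z_β = 0.22 · √92 - 2.326
z_β = 0.22 · 9.592 - 2.326
z_β = -0.216

Power = Φ(z_β) = Φ(-0.216) ≈ 0.414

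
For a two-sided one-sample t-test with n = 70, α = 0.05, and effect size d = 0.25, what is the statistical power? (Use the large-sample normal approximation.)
Power ≈ 0.55

Power calculation (one-sample t-test, normal approximation):
z_β = d · √n - z_{α/2}
z_β = 0.25 · √70 - 1.960
z_β = 0.25 · 8.367 - 1.960
z_β = 0.132

Power = Φ(z_β) = Φ(0.132) ≈ 0.552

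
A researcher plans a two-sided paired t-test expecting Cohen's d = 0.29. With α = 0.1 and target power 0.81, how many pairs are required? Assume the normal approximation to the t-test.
n = 76 pairs

Sample size formula (paired t-test, normal approximation):
n = ((z_{α/2} + z_β) / d)²

z_{α/2} = 1.645 (for α = 0.1, two-sided)
z_β = 0.878 (for power = 0.81)
d = 0.29

n = ((1.645 + 0.878) / 0.29)²
n = (8.700)²
n ≈ 75.69
Round up to the next whole number: n = 76 pairs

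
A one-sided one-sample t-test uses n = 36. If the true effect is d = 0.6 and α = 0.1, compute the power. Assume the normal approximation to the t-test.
Power ≈ 0.99

Power calculation (one-sample t-test, normal approximation):
z_β = d · √n - z_α
z_β = 0.6 · √36 - 1.282
z_β = 0.6 · 6.000 - 1.282
z_β = 2.318

Power = Φ(z_β) = Φ(2.318) ≈ 0.990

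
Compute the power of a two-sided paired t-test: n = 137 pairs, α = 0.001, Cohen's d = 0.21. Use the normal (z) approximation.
Power ≈ 0.20

Power calculation (paired t-test, normal approximation):
z_β = d · √n - z_{α/2}
z_β = 0.21 · √137 - 3.291
z_β = 0.21 · 11.705 - 3.291
z_β = -0.833

Power = Φ(z_β) = Φ(-0.833) ≈ 0.203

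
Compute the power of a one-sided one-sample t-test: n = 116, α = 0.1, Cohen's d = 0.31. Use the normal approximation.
Power ≈ 0.98

Power calculation (one-sample t-test, normal approximation):
z_β = d · √n - z_α
z_β = 0.31 · √116 - 1.282
z_β = 0.31 · 10.770 - 1.282
z_β = 2.057

Power = Φ(z_β) = Φ(2.057) ≈ 0.980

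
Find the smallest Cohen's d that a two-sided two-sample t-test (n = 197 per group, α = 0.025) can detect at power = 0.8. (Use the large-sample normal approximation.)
d ≈ 0.31

Minimum detectable effect (two-sample t-test, normal approximation):
d = (z_{α/2} + z_β) / √(n/2)
d = (2.241 + 0.842) / √(197/2)
d = 3.083 / 9.925
d ≈ 0.31

By Cohen's convention (0.2 small / 0.5 medium / 0.8 large): small effect.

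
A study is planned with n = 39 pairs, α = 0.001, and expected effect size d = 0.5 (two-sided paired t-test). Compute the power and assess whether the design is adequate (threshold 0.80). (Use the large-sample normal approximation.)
Power ≈ 0.43; the study is underpowered (power < 0.80)

Power calculation (paired t-test, normal approximation):
z_β = d · √n - z_{α/2}
z_β = 0.5 · √39 - 3.291
z_β = 0.5 · 6.245 - 3.291
z_β = -0.168

Power = Φ(z_β) = Φ(-0.168) ≈ 0.433

Effect size d = 0.5 is medium by Cohen's convention (0.2/0.5/0.8).

Threshold: power ≥ 0.80 is conventionally adequate.
Power ≈ 0.43 → the study is underpowered (power < 0.80).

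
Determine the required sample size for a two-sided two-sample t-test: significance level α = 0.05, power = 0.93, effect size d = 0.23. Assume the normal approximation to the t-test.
n = 447 per group

Sample size formula (two-sample t-test, normal approximation):
n = 2 · ((z_{α/2} + z_β) / d)²

z_{α/2} = 1.960 (for α = 0.05, two-sided)
z_β = 1.476 (for power = 0.93)
d = 0.23

n = 2 · ((1.960 + 1.476) / 0.23)²
n = 2 · (14.939)²
n ≈ 446.35
Round up to the next whole number: n = 447 per group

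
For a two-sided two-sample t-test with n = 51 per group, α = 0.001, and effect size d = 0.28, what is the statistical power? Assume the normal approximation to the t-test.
Power ≈ 0.03

Power calculation (two-sample t-test, normal approximation):
z_β = d · √(n/2) - z_{α/2}
z_β = 0.28 · √(51/2) - 3.291
z_β = 0.28 · 5.050 - 3.291
z_β = -1.877

Power = Φ(z_β) = Φ(-1.877) ≈ 0.030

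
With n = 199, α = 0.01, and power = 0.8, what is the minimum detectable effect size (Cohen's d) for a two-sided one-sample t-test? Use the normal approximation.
d ≈ 0.24

Minimum detectable effect (one-sample t-test, normal approximation):
d = (z_{α/2} + z_β) / √n
d = (2.576 + 0.842) / √199
d = 3.417 / 14.107
d ≈ 0.24

By Cohen's convention (0.2 small / 0.5 medium / 0.8 large): small effect.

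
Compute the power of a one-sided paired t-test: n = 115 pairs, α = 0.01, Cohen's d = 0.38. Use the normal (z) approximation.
Power ≈ 0.96

Power calculation (paired t-test, normal approximation):
z_β = d · √n - z_α
z_β = 0.38 · √115 - 2.326
z_β = 0.38 · 10.724 - 2.326
z_β = 1.749

Power = Φ(z_β) = Φ(1.749) ≈ 0.960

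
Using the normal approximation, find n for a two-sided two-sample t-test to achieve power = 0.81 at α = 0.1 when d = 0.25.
n = 204 per group

Sample size formula (two-sample t-test, normal approximation):
n = 2 · ((z_{α/2} + z_β) / d)²

z_{α/2} = 1.645 (for α = 0.1, two-sided)
z_β = 0.878 (for power = 0.81)
d = 0.25

n = 2 · ((1.645 + 0.878) / 0.25)²
n = 2 · (10.092)²
n ≈ 203.70
Round up to the next whole number: n = 204 per group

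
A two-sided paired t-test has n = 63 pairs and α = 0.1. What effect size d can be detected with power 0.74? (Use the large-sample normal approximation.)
d ≈ 0.29

Minimum detectable effect (paired t-test, normal approximation):
d = (z_{α/2} + z_β) / √n
d = (1.645 + 0.643) / √63
d = 2.288 / 7.937
d ≈ 0.29

By Cohen's convention (0.2 small / 0.5 medium / 0.8 large): small effect.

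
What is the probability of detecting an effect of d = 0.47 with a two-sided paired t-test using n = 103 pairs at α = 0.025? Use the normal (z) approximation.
Power ≈ 0.99

Power calculation (paired t-test, normal approximation):
z_β = d · √n - z_{α/2}
z_β = 0.47 · √103 - 2.241
z_β = 0.47 · 10.149 - 2.241
z_β = 2.529

Power = Φ(z_β) = Φ(2.529) ≈ 0.994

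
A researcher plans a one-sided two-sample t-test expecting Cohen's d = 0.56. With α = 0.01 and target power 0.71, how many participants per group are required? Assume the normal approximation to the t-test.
n = 53 per group

Sample size formula (two-sample t-test, normal approximation):
n = 2 · ((z_α + z_β) / d)²

z_α = 2.326 (for α = 0.01, one-sided)
z_β = 0.553 (for power = 0.71)
d = 0.56

n = 2 · ((2.326 + 0.553) / 0.56)²
n = 2 · (5.141)²
n ≈ 52.86
Round up to the next whole number: n = 53 per group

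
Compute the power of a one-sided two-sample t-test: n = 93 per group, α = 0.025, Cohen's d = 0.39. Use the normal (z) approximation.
Power ≈ 0.76

Power calculation (two-sample t-test, normal approximation):
z_β = d · √(n/2) - z_α
z_β = 0.39 · √(93/2) - 1.960
z_β = 0.39 · 6.819 - 1.960
z_β = 0.699

Power = Φ(z_β) = Φ(0.699) ≈ 0.758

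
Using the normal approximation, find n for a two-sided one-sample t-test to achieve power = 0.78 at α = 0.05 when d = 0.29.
n = 89

Sample size formula (one-sample t-test, normal approximation):
n = ((z_{α/2} + z_β) / d)²

z_{α/2} = 1.960 (for α = 0.05, two-sided)
z_β = 0.772 (for power = 0.78)
d = 0.29

n = ((1.960 + 0.772) / 0.29)²
n = (9.421)²
n ≈ 88.76
Round up to the next whole number: n = 89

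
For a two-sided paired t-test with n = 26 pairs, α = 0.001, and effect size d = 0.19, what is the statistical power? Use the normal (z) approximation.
Power ≈ 0.01

Power calculation (paired t-test, normal approximation):
z_β = d · √n - z_{α/2}
z_β = 0.19 · √26 - 3.291
z_β = 0.19 · 5.099 - 3.291
z_β = -2.322

Power = Φ(z_β) = Φ(-2.322) ≈ 0.010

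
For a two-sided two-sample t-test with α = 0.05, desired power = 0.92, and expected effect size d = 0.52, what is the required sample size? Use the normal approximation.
n = 84 per group

Sample size formula (two-sample t-test, normal approximation):
n = 2 · ((z_{α/2} + z_β) / d)²

z_{α/2} = 1.960 (for α = 0.05, two-sided)
z_β = 1.405 (for power = 0.92)
d = 0.52

n = 2 · ((1.960 + 1.405) / 0.52)²
n = 2 · (6.471)²
n ≈ 83.75
Round up to the next whole number: n = 84 per group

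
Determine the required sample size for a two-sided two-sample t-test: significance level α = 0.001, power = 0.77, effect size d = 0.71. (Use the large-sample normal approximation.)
n = 65 per group

Sample size formula (two-sample t-test, normal approximation):
n = 2 · ((z_{α/2} + z_β) / d)²

z_{α/2} = 3.291 (for α = 0.001, two-sided)
z_β = 0.739 (for power = 0.77)
d = 0.71

n = 2 · ((3.291 + 0.739) / 0.71)²
n = 2 · (5.676)²
n ≈ 64.43
Round up to the next whole number: n = 65 per group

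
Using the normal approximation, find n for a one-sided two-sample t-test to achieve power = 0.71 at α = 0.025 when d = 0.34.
n = 110 per group

Sample size formula (two-sample t-test, normal approximation):
n = 2 · ((z_α + z_β) / d)²

z_α = 1.960 (for α = 0.025, one-sided)
z_β = 0.553 (for power = 0.71)
d = 0.34

n = 2 · ((1.960 + 0.553) / 0.34)²
n = 2 · (7.391)²
n ≈ 109.25
Round up to the next whole number: n = 110 per group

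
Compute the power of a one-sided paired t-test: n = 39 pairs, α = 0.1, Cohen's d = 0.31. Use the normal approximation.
Power ≈ 0.74

Power calculation (paired t-test, normal approximation):
z_β = d · √n - z_α
z_β = 0.31 · √39 - 1.282
z_β = 0.31 · 6.245 - 1.282
z_β = 0.654

Power = Φ(z_β) = Φ(0.654) ≈ 0.744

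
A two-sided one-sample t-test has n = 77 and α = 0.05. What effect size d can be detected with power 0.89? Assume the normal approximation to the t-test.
d ≈ 0.36

Minimum detectable effect (one-sample t-test, normal approximation):
d = (z_{α/2} + z_β) / √n
d = (1.960 + 1.227) / √77
d = 3.186 / 8.775
d ≈ 0.36

By Cohen's convention (0.2 small / 0.5 medium / 0.8 large): small effect.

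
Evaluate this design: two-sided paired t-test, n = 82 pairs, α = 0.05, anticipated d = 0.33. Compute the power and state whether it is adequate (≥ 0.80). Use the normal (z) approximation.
Power ≈ 0.85; the study is adequately powered (power ≥ 0.80)

Power calculation (paired t-test, normal approximation):
z_β = d · √n - z_{α/2}
z_β = 0.33 · √82 - 1.960
z_β = 0.33 · 9.055 - 1.960
z_β = 1.028

Power = Φ(z_β) = Φ(1.028) ≈ 0.848

Effect size d = 0.33 is small by Cohen's convention (0.2/0.5/0.8).

Threshold: power ≥ 0.80 is conventionally adequate.
Power ≈ 0.85 → the study is adequately powered (power ≥ 0.80).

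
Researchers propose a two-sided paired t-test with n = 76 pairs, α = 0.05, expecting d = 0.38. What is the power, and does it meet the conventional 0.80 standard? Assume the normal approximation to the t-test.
Power ≈ 0.91; the study is adequately powered (power ≥ 0.80)

Power calculation (paired t-test, normal approximation):
z_β = d · √n - z_{α/2}
z_β = 0.38 · √76 - 1.960
z_β = 0.38 · 8.718 - 1.960
z_β = 1.353

Power = Φ(z_β) = Φ(1.353) ≈ 0.912

Effect size d = 0.38 is small by Cohen's convention (0.2/0.5/0.8).

Threshold: power ≥ 0.80 is conventionally adequate.
Power ≈ 0.91 → the study is adequately powered (power ≥ 0.80).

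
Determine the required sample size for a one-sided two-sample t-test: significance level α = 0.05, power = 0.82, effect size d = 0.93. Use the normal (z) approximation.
n = 16 per group

Sample size formula (two-sample t-test, normal approximation):
n = 2 · ((z_α + z_β) / d)²

z_α = 1.645 (for α = 0.05, one-sided)
z_β = 0.915 (for power = 0.82)
d = 0.93

n = 2 · ((1.645 + 0.915) / 0.93)²
n = 2 · (2.753)²
n ≈ 15.16
Round up to the next whole number: n = 16 per group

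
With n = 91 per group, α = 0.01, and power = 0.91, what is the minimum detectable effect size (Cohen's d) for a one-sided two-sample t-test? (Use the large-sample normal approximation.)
d ≈ 0.54

Minimum detectable effect (two-sample t-test, normal approximation):
d = (z_α + z_β) / √(n/2)
d = (2.326 + 1.341) / √(91/2)
d = 3.667 / 6.745
d ≈ 0.54

By Cohen's convention (0.2 small / 0.5 medium / 0.8 large): medium effect.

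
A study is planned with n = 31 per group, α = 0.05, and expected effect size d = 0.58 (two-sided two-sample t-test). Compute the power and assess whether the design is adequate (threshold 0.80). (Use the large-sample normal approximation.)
Power ≈ 0.63; the study is underpowered (power < 0.80)

Power calculation (two-sample t-test, normal approximation):
z_β = d · √(n/2) - z_{α/2}
z_β = 0.58 · √(31/2) - 1.960
z_β = 0.58 · 3.937 - 1.960
z_β = 0.323

Power = Φ(z_β) = Φ(0.323) ≈ 0.627

Effect size d = 0.58 is medium by Cohen's convention (0.2/0.5/0.8).

Threshold: power ≥ 0.80 is conventionally adequate.
Power ≈ 0.63 → the study is underpowered (power < 0.80).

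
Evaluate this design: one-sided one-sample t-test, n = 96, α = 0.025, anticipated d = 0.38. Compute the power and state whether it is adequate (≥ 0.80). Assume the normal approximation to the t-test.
Power ≈ 0.96; the study is adequately powered (power ≥ 0.80)

Power calculation (one-sample t-test, normal approximation):
z_β = d · √n - z_α
z_β = 0.38 · √96 - 1.960
z_β = 0.38 · 9.798 - 1.960
z_β = 1.763

Power = Φ(z_β) = Φ(1.763) ≈ 0.961

Effect size d = 0.38 is small by Cohen's convention (0.2/0.5/0.8).

Threshold: power ≥ 0.80 is conventionally adequate.
Power ≈ 0.96 → the study is adequately powered (power ≥ 0.80).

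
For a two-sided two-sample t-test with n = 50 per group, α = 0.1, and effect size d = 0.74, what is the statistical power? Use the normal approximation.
Power ≈ 0.98

Power calculation (two-sample t-test, normal approximation):
z_β = d · √(n/2) - z_{α/2}
z_β = 0.74 · √(50/2) - 1.645
z_β = 0.74 · 5.000 - 1.645
z_β = 2.055

Power = Φ(z_β) = Φ(2.055) ≈ 0.980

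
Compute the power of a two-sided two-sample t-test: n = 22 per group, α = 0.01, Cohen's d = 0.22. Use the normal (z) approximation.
Power ≈ 0.03

Power calculation (two-sample t-test, normal approximation):
z_β = d · √(n/2) - z_{α/2}
z_β = 0.22 · √(22/2) - 2.576
z_β = 0.22 · 3.317 - 2.576
z_β = -1.846

Power = Φ(z_β) = Φ(-1.846) ≈ 0.032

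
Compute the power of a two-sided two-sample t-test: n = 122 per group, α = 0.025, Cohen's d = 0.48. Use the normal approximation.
Power ≈ 0.93

Power calculation (two-sample t-test, normal approximation):
z_β = d · √(n/2) - z_{α/2}
z_β = 0.48 · √(122/2) - 2.241
z_β = 0.48 · 7.810 - 2.241
z_β = 1.508

Power = Φ(z_β) = Φ(1.508) ≈ 0.934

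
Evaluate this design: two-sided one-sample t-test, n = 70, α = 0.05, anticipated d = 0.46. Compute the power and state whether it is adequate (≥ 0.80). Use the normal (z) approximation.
Power ≈ 0.97; the study is adequately powered (power ≥ 0.80)

Power calculation (one-sample t-test, normal approximation):
z_β = d · √n - z_{α/2}
z_β = 0.46 · √70 - 1.960
z_β = 0.46 · 8.367 - 1.960
z_β = 1.889

Power = Φ(z_β) = Φ(1.889) ≈ 0.971

Effect size d = 0.46 is small by Cohen's convention (0.2/0.5/0.8).

Threshold: power ≥ 0.80 is conventionally adequate.
Power ≈ 0.97 → the study is adequately powered (power ≥ 0.80).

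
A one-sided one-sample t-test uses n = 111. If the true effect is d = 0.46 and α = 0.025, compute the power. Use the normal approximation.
Power ≈ 1.00

Power calculation (one-sample t-test, normal approximation):
z_β = d · √n - z_α
z_β = 0.46 · √111 - 1.960
z_β = 0.46 · 10.536 - 1.960
z_β = 2.886

Power = Φ(z_β) = Φ(2.886) ≈ 0.998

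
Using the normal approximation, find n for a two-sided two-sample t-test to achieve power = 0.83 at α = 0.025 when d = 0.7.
n = 42 per group

Sample size formula (two-sample t-test, normal approximation):
n = 2 · ((z_{α/2} + z_β) / d)²

z_{α/2} = 2.241 (for α = 0.025, two-sided)
z_β = 0.954 (for power = 0.83)
d = 0.7

n = 2 · ((2.241 + 0.954) / 0.7)²
n = 2 · (4.564)²
n ≈ 41.66
Round up to the next whole number: n = 42 per group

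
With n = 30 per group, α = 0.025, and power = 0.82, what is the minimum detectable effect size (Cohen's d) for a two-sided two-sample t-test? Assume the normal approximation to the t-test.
d ≈ 0.82

Minimum detectable effect (two-sample t-test, normal approximation):
d = (z_{α/2} + z_β) / √(n/2)
d = (2.241 + 0.915) / √(30/2)
d = 3.157 / 3.873
d ≈ 0.82

By Cohen's convention (0.2 small / 0.5 medium / 0.8 large): large effect.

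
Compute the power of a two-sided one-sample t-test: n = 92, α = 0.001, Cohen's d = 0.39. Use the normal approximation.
Power ≈ 0.67

Power calculation (one-sample t-test, normal approximation):
z_β = d · √n - z_{α/2}
z_β = 0.39 · √92 - 3.291
z_β = 0.39 · 9.592 - 3.291
z_β = 0.450

Power = Φ(z_β) = Φ(0.450) ≈ 0.674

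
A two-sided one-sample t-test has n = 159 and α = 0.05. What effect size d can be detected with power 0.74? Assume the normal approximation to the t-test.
d ≈ 0.21

Minimum detectable effect (one-sample t-test, normal approximation):
d = (z_{α/2} + z_β) / √n
d = (1.960 + 0.643) / √159
d = 2.603 / 12.610
d ≈ 0.21

By Cohen's convention (0.2 small / 0.5 medium / 0.8 large): small effect.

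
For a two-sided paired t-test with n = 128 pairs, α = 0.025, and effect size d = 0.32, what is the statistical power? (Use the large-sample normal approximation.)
Power ≈ 0.92

Power calculation (paired t-test, normal approximation):
z_β = d · √n - z_{α/2}
z_β = 0.32 · √128 - 2.241
z_β = 0.32 · 11.314 - 2.241
z_β = 1.379

Power = Φ(z_β) = Φ(1.379) ≈ 0.916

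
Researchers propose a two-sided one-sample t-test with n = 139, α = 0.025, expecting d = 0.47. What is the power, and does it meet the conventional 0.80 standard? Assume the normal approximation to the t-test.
Power ≈ 1.00; the study is adequately powered (power ≥ 0.80)

Power calculation (one-sample t-test, normal approximation):
z_β = d · √n - z_{α/2}
z_β = 0.47 · √139 - 2.241
z_β = 0.47 · 11.790 - 2.241
z_β = 3.300

Power = Φ(z_β) = Φ(3.300) ≈ 1.000

Effect size d = 0.47 is small by Cohen's convention (0.2/0.5/0.8).

Threshold: power ≥ 0.80 is conventionally adequate.
Power ≈ 1.00 → the study is adequately powered (power ≥ 0.80).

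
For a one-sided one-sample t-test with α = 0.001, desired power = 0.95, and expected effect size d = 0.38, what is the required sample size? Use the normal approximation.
n = 156

Sample size formula (one-sample t-test, normal approximation):
n = ((z_α + z_β) / d)²

z_α = 3.090 (for α = 0.001, one-sided)
z_β = 1.645 (for power = 0.95)
d = 0.38

n = ((3.090 + 1.645) / 0.38)²
n = (12.461)²
n ≈ 155.28
Round up to the next whole number: n = 156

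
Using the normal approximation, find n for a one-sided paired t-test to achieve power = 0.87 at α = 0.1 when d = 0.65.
n = 14 pairs

Sample size formula (paired t-test, normal approximation):
n = ((z_α + z_β) / d)²

z_α = 1.282 (for α = 0.1, one-sided)
z_β = 1.126 (for power = 0.87)
d = 0.65

n = ((1.282 + 1.126) / 0.65)²
n = (3.705)²
n ≈ 13.73
Round up to the next whole number: n = 14 pairs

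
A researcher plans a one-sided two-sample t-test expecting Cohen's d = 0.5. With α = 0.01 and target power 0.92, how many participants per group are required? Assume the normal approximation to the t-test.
n = 112 per group

Sample size formula (two-sample t-test, normal approximation):
n = 2 · ((z_α + z_β) / d)²

z_α = 2.326 (for α = 0.01, one-sided)
z_β = 1.405 (for power = 0.92)
d = 0.5

n = 2 · ((2.326 + 1.405) / 0.5)²
n = 2 · (7.462)²
n ≈ 111.36
Round up to the next whole number: n = 112 per group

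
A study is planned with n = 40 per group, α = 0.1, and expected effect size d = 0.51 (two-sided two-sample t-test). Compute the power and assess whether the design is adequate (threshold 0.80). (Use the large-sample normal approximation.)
Power ≈ 0.74; the study is underpowered (power < 0.80)

Power calculation (two-sample t-test, normal approximation):
z_β = d · √(n/2) - z_{α/2}
z_β = 0.51 · √(40/2) - 1.645
z_β = 0.51 · 4.472 - 1.645
z_β = 0.636

Power = Φ(z_β) = Φ(0.636) ≈ 0.738

Effect size d = 0.51 is medium by Cohen's convention (0.2/0.5/0.8).

Threshold: power ≥ 0.80 is conventionally adequate.
Power ≈ 0.74 → the study is underpowered (power < 0.80).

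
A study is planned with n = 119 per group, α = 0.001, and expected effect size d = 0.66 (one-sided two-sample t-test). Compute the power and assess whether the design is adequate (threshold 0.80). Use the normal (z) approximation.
Power ≈ 0.98; the study is adequately powered (power ≥ 0.80)

Power calculation (two-sample t-test, normal approximation):
z_β = d · √(n/2) - z_α
z_β = 0.66 · √(119/2) - 3.090
z_β = 0.66 · 7.714 - 3.090
z_β = 2.001

Power = Φ(z_β) = Φ(2.001) ≈ 0.977

Effect size d = 0.66 is medium by Cohen's convention (0.2/0.5/0.8).

Threshold: power ≥ 0.80 is conventionally adequate.
Power ≈ 0.98 → the study is adequately powered (power ≥ 0.80).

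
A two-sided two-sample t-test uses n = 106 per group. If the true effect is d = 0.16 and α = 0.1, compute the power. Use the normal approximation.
Power ≈ 0.32

Power calculation (two-sample t-test, normal approximation):
z_β = d · √(n/2) - z_{α/2}
z_β = 0.16 · √(106/2) - 1.645
z_β = 0.16 · 7.280 - 1.645
z_β = -0.480

Power = Φ(z_β) = Φ(-0.480) ≈ 0.316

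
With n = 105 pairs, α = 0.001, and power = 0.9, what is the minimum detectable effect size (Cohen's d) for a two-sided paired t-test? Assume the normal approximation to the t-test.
d ≈ 0.45

Minimum detectable effect (paired t-test, normal approximation):
d = (z_{α/2} + z_β) / √n
d = (3.291 + 1.282) / √105
d = 4.572 / 10.247
d ≈ 0.45

By Cohen's convention (0.2 small / 0.5 medium / 0.8 large): small effect.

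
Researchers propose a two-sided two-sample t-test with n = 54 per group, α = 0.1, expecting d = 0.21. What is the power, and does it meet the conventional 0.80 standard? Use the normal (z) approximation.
Power ≈ 0.29; the study is underpowered (power < 0.80)

Power calculation (two-sample t-test, normal approximation):
z_β = d · √(n/2) - z_{α/2}
z_β = 0.21 · √(54/2) - 1.645
z_β = 0.21 · 5.196 - 1.645
z_β = -0.554

Power = Φ(z_β) = Φ(-0.554) ≈ 0.290

Effect size d = 0.21 is small by Cohen's convention (0.2/0.5/0.8).

Threshold: power ≥ 0.80 is conventionally adequate.
Power ≈ 0.29 → the study is underpowered (power < 0.80).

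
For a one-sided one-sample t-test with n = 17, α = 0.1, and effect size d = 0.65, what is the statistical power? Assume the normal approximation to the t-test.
Power ≈ 0.92

Power calculation (one-sample t-test, normal approximation):
z_β = d · √n - z_α
z_β = 0.65 · √17 - 1.282
z_β = 0.65 · 4.123 - 1.282
z_β = 1.398

Power = Φ(z_β) = Φ(1.398) ≈ 0.919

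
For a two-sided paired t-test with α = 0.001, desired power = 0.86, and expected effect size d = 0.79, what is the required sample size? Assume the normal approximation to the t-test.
n = 31 pairs

Sample size formula (paired t-test, normal approximation):
n = ((z_{α/2} + z_β) / d)²

z_{α/2} = 3.291 (for α = 0.001, two-sided)
z_β = 1.080 (for power = 0.86)
d = 0.79

n = ((3.291 + 1.080) / 0.79)²
n = (5.533)²
n ≈ 30.61
Round up to the next whole number: n = 31 pairs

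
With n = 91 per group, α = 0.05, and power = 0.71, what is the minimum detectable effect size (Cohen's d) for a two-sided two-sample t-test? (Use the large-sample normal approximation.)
d ≈ 0.37

Minimum detectable effect (two-sample t-test, normal approximation):
d = (z_{α/2} + z_β) / √(n/2)
d = (1.960 + 0.553) / √(91/2)
d = 2.513 / 6.745
d ≈ 0.37

By Cohen's convention (0.2 small / 0.5 medium / 0.8 large): small effect.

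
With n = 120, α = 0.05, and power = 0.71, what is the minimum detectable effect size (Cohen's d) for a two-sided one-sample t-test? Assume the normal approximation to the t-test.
d ≈ 0.23

Minimum detectable effect (one-sample t-test, normal approximation):
d = (z_{α/2} + z_β) / √n
d = (1.960 + 0.553) / √120
d = 2.513 / 10.954
d ≈ 0.23

By Cohen's convention (0.2 small / 0.5 medium / 0.8 large): small effect.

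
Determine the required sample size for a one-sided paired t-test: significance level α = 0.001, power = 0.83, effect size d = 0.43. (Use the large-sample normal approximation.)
n = 89 pairs

Sample size formula (paired t-test, normal approximation):
n = ((z_α + z_β) / d)²

z_α = 3.090 (for α = 0.001, one-sided)
z_β = 0.954 (for power = 0.83)
d = 0.43

n = ((3.090 + 0.954) / 0.43)²
n = (9.405)²
n ≈ 88.45
Round up to the next whole number: n = 89 pairs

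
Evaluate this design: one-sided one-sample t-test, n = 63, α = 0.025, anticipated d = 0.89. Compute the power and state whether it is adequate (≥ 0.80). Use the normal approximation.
Power ≈ 1.00; the study is adequately powered (power ≥ 0.80)

Power calculation (one-sample t-test, normal approximation):
z_β = d · √n - z_α
z_β = 0.89 · √63 - 1.960
z_β = 0.89 · 7.937 - 1.960
z_β = 5.104

Power = Φ(z_β) = Φ(5.104) ≈ 1.000

Effect size d = 0.89 is large by Cohen's convention (0.2/0.5/0.8).

Threshold: power ≥ 0.80 is conventionally adequate.
Power ≈ 1.00 → the study is adequately powered (power ≥ 0.80).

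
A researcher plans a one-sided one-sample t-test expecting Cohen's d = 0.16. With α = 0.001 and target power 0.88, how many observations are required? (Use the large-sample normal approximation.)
n = 711

Sample size formula (one-sample t-test, normal approximation):
n = ((z_α + z_β) / d)²

z_α = 3.090 (for α = 0.001, one-sided)
z_β = 1.175 (for power = 0.88)
d = 0.16

n = ((3.090 + 1.175) / 0.16)²
n = (26.656)²
n ≈ 710.54
Round up to the next whole number: n = 711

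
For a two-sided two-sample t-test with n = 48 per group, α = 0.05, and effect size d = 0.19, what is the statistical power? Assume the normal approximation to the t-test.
Power ≈ 0.15

Power calculation (two-sample t-test, normal approximation):
z_β = d · √(n/2) - z_{α/2}
z_β = 0.19 · √(48/2) - 1.960
z_β = 0.19 · 4.899 - 1.960
z_β = -1.029

Power = Φ(z_β) = Φ(-1.029) ≈ 0.152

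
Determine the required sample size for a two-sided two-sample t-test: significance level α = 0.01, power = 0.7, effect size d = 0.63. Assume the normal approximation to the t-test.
n = 49 per group

Sample size formula (two-sample t-test, normal approximation):
n = 2 · ((z_{α/2} + z_β) / d)²

z_{α/2} = 2.576 (for α = 0.01, two-sided)
z_β = 0.524 (for power = 0.7)
d = 0.63

n = 2 · ((2.576 + 0.524) / 0.63)²
n = 2 · (4.921)²
n ≈ 48.43
Round up to the next whole number: n = 49 per group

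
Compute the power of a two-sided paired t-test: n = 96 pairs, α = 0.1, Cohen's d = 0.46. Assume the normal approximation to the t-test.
Power ≈ 1.00

Power calculation (paired t-test, normal approximation):
z_β = d · √n - z_{α/2}
z_β = 0.46 · √96 - 1.645
z_β = 0.46 · 9.798 - 1.645
z_β = 2.862

Power = Φ(z_β) = Φ(2.862) ≈ 0.998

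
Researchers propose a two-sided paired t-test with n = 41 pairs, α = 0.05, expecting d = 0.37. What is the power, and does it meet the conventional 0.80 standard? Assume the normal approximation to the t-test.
Power ≈ 0.66; the study is underpowered (power < 0.80)

Power calculation (paired t-test, normal approximation):
z_β = d · √n - z_{α/2}
z_β = 0.37 · √41 - 1.960
z_β = 0.37 · 6.403 - 1.960
z_β = 0.409

Power = Φ(z_β) = Φ(0.409) ≈ 0.659

Effect size d = 0.37 is small by Cohen's convention (0.2/0.5/0.8).

Threshold: power ≥ 0.80 is conventionally adequate.
Power ≈ 0.66 → the study is underpowered (power < 0.80).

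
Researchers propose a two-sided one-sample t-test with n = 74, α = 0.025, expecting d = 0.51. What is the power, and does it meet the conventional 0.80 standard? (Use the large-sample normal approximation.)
Power ≈ 0.98; the study is adequately powered (power ≥ 0.80)

Power calculation (one-sample t-test, normal approximation):
z_β = d · √n - z_{α/2}
z_β = 0.51 · √74 - 2.241
z_β = 0.51 · 8.602 - 2.241
z_β = 2.146

Power = Φ(z_β) = Φ(2.146) ≈ 0.984

Effect size d = 0.51 is medium by Cohen's convention (0.2/0.5/0.8).

Threshold: power ≥ 0.80 is conventionally adequate.
Power ≈ 0.98 → the study is adequately powered (power ≥ 0.80).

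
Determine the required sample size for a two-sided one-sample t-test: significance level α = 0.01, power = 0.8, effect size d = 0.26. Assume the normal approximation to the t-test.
n = 173

Sample size formula (one-sample t-test, normal approximation):
n = ((z_{α/2} + z_β) / d)²

z_{α/2} = 2.576 (for α = 0.01, two-sided)
z_β = 0.842 (for power = 0.8)
d = 0.26

n = ((2.576 + 0.842) / 0.26)²
n = (13.146)²
n ≈ 172.82
Round up to the next whole number: n = 173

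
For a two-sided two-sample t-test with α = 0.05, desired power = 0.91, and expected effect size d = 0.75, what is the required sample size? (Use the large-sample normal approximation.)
n = 39 per group

Sample size formula (two-sample t-test, normal approximation):
n = 2 · ((z_{α/2} + z_β) / d)²

z_{α/2} = 1.960 (for α = 0.05, two-sided)
z_β = 1.341 (for power = 0.91)
d = 0.75

n = 2 · ((1.960 + 1.341) / 0.75)²
n = 2 · (4.401)²
n ≈ 38.74
Round up to the next whole number: n = 39 per group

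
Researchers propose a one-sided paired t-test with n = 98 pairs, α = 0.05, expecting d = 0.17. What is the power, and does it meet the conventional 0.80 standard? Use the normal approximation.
Power ≈ 0.52; the study is underpowered (power < 0.80)

Power calculation (paired t-test, normal approximation):
z_β = d · √n - z_α
z_β = 0.17 · √98 - 1.645
z_β = 0.17 · 9.899 - 1.645
z_β = 0.038

Power = Φ(z_β) = Φ(0.038) ≈ 0.515

Effect size d = 0.17 is very small by Cohen's convention (0.2/0.5/0.8).

Threshold: power ≥ 0.80 is conventionally adequate.
Power ≈ 0.52 → the study is underpowered (power < 0.80).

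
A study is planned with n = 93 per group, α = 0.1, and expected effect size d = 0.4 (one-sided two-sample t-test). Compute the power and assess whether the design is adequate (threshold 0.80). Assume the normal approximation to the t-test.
Power ≈ 0.93; the study is adequately powered (power ≥ 0.80)

Power calculation (two-sample t-test, normal approximation):
z_β = d · √(n/2) - z_α
z_β = 0.4 · √(93/2) - 1.282
z_β = 0.4 · 6.819 - 1.282
z_β = 1.446

Power = Φ(z_β) = Φ(1.446) ≈ 0.926

Effect size d = 0.4 is small by Cohen's convention (0.2/0.5/0.8).

Threshold: power ≥ 0.80 is conventionally adequate.
Power ≈ 0.93 → the study is adequately powered (power ≥ 0.80).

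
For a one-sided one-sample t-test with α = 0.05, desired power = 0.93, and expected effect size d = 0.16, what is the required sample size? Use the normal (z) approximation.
n = 381

Sample size formula (one-sample t-test, normal approximation):
n = ((z_α + z_β) / d)²

z_α = 1.645 (for α = 0.05, one-sided)
z_β = 1.476 (for power = 0.93)
d = 0.16

n = ((1.645 + 1.476) / 0.16)²
n = (19.506)²
n ≈ 380.48
Round up to the next whole number: n = 381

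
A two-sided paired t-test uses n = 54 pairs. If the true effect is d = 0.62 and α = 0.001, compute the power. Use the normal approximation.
Power ≈ 0.90

Power calculation (paired t-test, normal approximation):
z_β = d · √n - z_{α/2}
z_β = 0.62 · √54 - 3.291
z_β = 0.62 · 7.348 - 3.291
z_β = 1.266

Power = Φ(z_β) = Φ(1.266) ≈ 0.897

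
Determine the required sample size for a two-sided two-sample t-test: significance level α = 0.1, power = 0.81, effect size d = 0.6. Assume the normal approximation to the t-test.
n = 36 per group

Sample size formula (two-sample t-test, normal approximation):
n = 2 · ((z_{α/2} + z_β) / d)²

z_{α/2} = 1.645 (for α = 0.1, two-sided)
z_β = 0.878 (for power = 0.81)
d = 0.6

n = 2 · ((1.645 + 0.878) / 0.6)²
n = 2 · (4.205)²
n ≈ 35.36
Round up to the next whole number: n = 36 per group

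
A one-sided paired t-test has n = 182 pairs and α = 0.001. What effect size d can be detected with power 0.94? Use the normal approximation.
d ≈ 0.34

Minimum detectable effect (paired t-test, normal approximation):
d = (z_α + z_β) / √n
d = (3.090 + 1.555) / √182
d = 4.645 / 13.491
d ≈ 0.34

By Cohen's convention (0.2 small / 0.5 medium / 0.8 large): small effect.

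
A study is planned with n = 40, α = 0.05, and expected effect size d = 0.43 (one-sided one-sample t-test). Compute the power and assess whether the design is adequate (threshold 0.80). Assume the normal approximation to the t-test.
Power ≈ 0.86; the study is adequately powered (power ≥ 0.80)

Power calculation (one-sample t-test, normal approximation):
z_β = d · √n - z_α
z_β = 0.43 · √40 - 1.645
z_β = 0.43 · 6.325 - 1.645
z_β = 1.075

Power = Φ(z_β) = Φ(1.075) ≈ 0.859

Effect size d = 0.43 is small by Cohen's convention (0.2/0.5/0.8).

Threshold: power ≥ 0.80 is conventionally adequate.
Power ≈ 0.86 → the study is adequately powered (power ≥ 0.80).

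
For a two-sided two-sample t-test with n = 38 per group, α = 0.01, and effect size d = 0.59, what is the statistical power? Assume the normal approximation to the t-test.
Power ≈ 0.50

Power calculation (two-sample t-test, normal approximation):
z_β = d · √(n/2) - z_{α/2}
z_β = 0.59 · √(38/2) - 2.576
z_β = 0.59 · 4.359 - 2.576
z_β = -0.004

Power = Φ(z_β) = Φ(-0.004) ≈ 0.498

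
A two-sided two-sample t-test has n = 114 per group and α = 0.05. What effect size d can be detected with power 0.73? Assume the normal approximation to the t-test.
d ≈ 0.34

Minimum detectable effect (two-sample t-test, normal approximation):
d = (z_{α/2} + z_β) / √(n/2)
d = (1.960 + 0.613) / √(114/2)
d = 2.573 / 7.550
d ≈ 0.34

By Cohen's convention (0.2 small / 0.5 medium / 0.8 large): small effect.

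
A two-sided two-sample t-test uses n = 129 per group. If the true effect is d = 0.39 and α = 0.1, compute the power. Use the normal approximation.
Power ≈ 0.93

Power calculation (two-sample t-test, normal approximation):
z_β = d · √(n/2) - z_{α/2}
z_β = 0.39 · √(129/2) - 1.645
z_β = 0.39 · 8.031 - 1.645
z_β = 1.487

Power = Φ(z_β) = Φ(1.487) ≈ 0.932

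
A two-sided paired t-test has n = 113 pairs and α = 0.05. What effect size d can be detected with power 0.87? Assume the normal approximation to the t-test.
d ≈ 0.29

Minimum detectable effect (paired t-test, normal approximation):
d = (z_{α/2} + z_β) / √n
d = (1.960 + 1.126) / √113
d = 3.086 / 10.630
d ≈ 0.29

By Cohen's convention (0.2 small / 0.5 medium / 0.8 large): small effect.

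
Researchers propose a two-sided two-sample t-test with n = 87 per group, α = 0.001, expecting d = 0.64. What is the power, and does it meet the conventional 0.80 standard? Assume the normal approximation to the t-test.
Power ≈ 0.82; the study is adequately powered (power ≥ 0.80)

Power calculation (two-sample t-test, normal approximation):
z_β = d · √(n/2) - z_{α/2}
z_β = 0.64 · √(87/2) - 3.291
z_β = 0.64 · 6.595 - 3.291
z_β = 0.931

Power = Φ(z_β) = Φ(0.931) ≈ 0.824

Effect size d = 0.64 is medium by Cohen's convention (0.2/0.5/0.8).

Threshold: power ≥ 0.80 is conventionally adequate.
Power ≈ 0.82 → the study is adequately powered (power ≥ 0.80).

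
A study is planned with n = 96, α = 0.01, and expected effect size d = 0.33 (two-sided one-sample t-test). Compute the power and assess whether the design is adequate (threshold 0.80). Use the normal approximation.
Power ≈ 0.74; the study is underpowered (power < 0.80)

Power calculation (one-sample t-test, normal approximation):
z_β = d · √n - z_{α/2}
z_β = 0.33 · √96 - 2.576
z_β = 0.33 · 9.798 - 2.576
z_β = 0.657

Power = Φ(z_β) = Φ(0.657) ≈ 0.745

Effect size d = 0.33 is small by Cohen's convention (0.2/0.5/0.8).

Threshold: power ≥ 0.80 is conventionally adequate.
Power ≈ 0.74 → the study is underpowered (power < 0.80).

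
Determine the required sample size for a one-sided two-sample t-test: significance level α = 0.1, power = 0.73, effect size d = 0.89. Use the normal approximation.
n = 10 per group

Sample size formula (two-sample t-test, normal approximation):
n = 2 · ((z_α + z_β) / d)²

z_α = 1.282 (for α = 0.1, one-sided)
z_β = 0.613 (for power = 0.73)
d = 0.89

n = 2 · ((1.282 + 0.613) / 0.89)²
n = 2 · (2.129)²
n ≈ 9.07
Round up to the next whole number: n = 10 per group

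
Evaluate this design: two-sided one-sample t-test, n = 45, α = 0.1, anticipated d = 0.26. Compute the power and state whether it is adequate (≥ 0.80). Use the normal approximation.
Power ≈ 0.54; the study is underpowered (power < 0.80)

Power calculation (one-sample t-test, normal approximation):
z_β = d · √n - z_{α/2}
z_β = 0.26 · √45 - 1.645
z_β = 0.26 · 6.708 - 1.645
z_β = 0.099

Power = Φ(z_β) = Φ(0.099) ≈ 0.540

Effect size d = 0.26 is small by Cohen's convention (0.2/0.5/0.8).

Threshold: power ≥ 0.80 is conventionally adequate.
Power ≈ 0.54 → the study is underpowered (power < 0.80).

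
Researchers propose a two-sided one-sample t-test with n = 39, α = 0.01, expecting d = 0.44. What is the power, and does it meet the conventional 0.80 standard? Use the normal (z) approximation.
Power ≈ 0.57; the study is underpowered (power < 0.80)

Power calculation (one-sample t-test, normal approximation):
z_β = d · √n - z_{α/2}
z_β = 0.44 · √39 - 2.576
z_β = 0.44 · 6.245 - 2.576
z_β = 0.172

Power = Φ(z_β) = Φ(0.172) ≈ 0.568

Effect size d = 0.44 is small by Cohen's convention (0.2/0.5/0.8).

Threshold: power ≥ 0.80 is conventionally adequate.
Power ≈ 0.57 → the study is underpowered (power < 0.80).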